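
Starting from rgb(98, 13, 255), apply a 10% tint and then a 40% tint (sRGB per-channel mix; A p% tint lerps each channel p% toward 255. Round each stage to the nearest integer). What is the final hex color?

#aa7cff

Per channel, c → c + 0.1(255 − c):
  R: 98 + 0.1×(255−98) = 98 + 15.7 = 113.7 → 114
  G: 13 + 0.1×(255−13) = 13 + 24.2 = 37.2 → 37
  B: 255 + 0 = 255 → 255
After the tint: rgb(114, 37, 255) = #7225ff.
Lerp each channel 40% toward 255:
  R: 114 + 0.4×(255−114) = 114 + 56.4 = 170.4 → 170
  G: 37 + 0.4×(255−37) = 37 + 87.2 = 124.2 → 124
  B: 255 + 0 = 255 → 255
rgb(170, 124, 255) = #aa7cff.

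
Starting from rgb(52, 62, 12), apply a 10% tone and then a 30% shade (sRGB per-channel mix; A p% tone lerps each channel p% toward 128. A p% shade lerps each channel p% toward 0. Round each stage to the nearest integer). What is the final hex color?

Per channel, c → c + 0.1(128 − c):
  R: 52 + 7.6 = 59.6 → 60
  G: 62 + 6.6 = 68.6 → 69
  B: 12 + 0.1×(128−12) = 12 + 11.6 = 23.6 → 24
After the tone: rgb(60, 69, 24) = #3c4518.
Lerp each channel 30% toward 0:
  R: 60 − 18 = 42 → 42
  G: 69 − 20.7 = 48.3 → 48
  B: 24 + 0.3×(0−24) = 24 − 7.2 = 16.8 → 17
rgb(42, 48, 17) = #2a3011.

#2a3011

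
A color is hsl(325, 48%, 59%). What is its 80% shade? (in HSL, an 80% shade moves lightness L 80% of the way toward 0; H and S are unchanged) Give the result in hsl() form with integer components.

hsl(325, 48%, 12%)

L moves 80% from 59 toward 0: 59 − 47.2 = 11.8 → 12.
H and S are unchanged.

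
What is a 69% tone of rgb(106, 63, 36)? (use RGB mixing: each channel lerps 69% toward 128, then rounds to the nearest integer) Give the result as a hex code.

A 69% tone moves each channel 69% toward 128:
  R: 106 + 15.18 = 121.18 → 121
  G: 63 + 0.69×(128−63) = 63 + 44.85 = 107.85 → 108
  B: 36 + 0.69×(128−36) = 36 + 63.48 = 99.48 → 99
rgb(121, 108, 99) = #796c63.

#796c63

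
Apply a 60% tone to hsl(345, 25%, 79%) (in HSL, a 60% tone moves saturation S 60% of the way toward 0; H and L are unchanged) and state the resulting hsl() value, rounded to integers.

hsl(345, 10%, 79%)

S moves 60% from 25 toward 0: 25 − 15 = 10 → 10.
H and L are unchanged.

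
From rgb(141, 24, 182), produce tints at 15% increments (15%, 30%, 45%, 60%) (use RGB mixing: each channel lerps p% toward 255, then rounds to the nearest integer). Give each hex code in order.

#9E3BC1, #AF5DCC, #C080D7, #D1A3E2

15%: (141 + 17.1 = 158.1→158, 24 + 34.65 = 58.65→59, 182 + 10.95 = 192.95→193) → #9E3BC1
30%: (141 + 34.2 = 175.2→175, 24 + 69.3 = 93.3→93, 182 + 21.9 = 203.9→204) → #AF5DCC
45%: (141 + 51.3 = 192.3→192, 24 + 103.95 = 127.95→128, 182 + 32.85 = 214.85→215) → #C080D7
60%: (141 + 68.4 = 209.4→209, 24 + 138.6 = 162.6→163, 182 + 43.8 = 225.8→226) → #D1A3E2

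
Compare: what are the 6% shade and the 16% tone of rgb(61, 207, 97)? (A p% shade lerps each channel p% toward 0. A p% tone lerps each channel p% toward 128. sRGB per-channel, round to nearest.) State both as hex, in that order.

6% shade:
  R: 61 − 3.66 = 57.34 → 57
  G: 207 + 0.06×(0−207) = 207 − 12.42 = 194.58 → 195
  B: 97 + 0.06×(0−97) = 97 − 5.82 = 91.18 → 91
  → #39c35b
16% tone:
  R: 61 + 0.16×(128−61) = 61 + 10.72 = 71.72 → 72
  G: 207 − 12.64 = 194.36 → 194
  B: 97 + 4.96 = 101.96 → 102
  → #48c266

#39c35b, #48c266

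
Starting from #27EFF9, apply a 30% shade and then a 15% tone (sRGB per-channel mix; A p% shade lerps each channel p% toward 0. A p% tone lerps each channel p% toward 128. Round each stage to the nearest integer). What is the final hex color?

#2AA1A7

#27EFF9 is rgb(39, 239, 249).
Lerp each channel 30% toward 0:
  R: 39 + 0.3×(0−39) = 39 − 11.7 = 27.3 → 27
  G: 239 − 71.7 = 167.3 → 167
  B: 249 + 0.3×(0−249) = 249 − 74.7 = 174.3 → 174
After the shade: rgb(27, 167, 174) = #1BA7AE.
Lerp each channel 15% toward 128:
  R: 27 + 15.15 = 42.15 → 42
  G: 167 − 5.85 = 161.15 → 161
  B: 174 − 6.9 = 167.1 → 167
rgb(42, 161, 167) = #2AA1A7.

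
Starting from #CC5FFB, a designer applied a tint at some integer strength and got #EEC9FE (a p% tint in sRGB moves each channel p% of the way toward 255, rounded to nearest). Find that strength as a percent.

66%

#CC5FFB is rgb(204, 95, 251); #EEC9FE is rgb(238, 201, 254).
On the G channel (widest range): 201 ≈ 95 + (p/100)(255 − 95), so p ≈ 100×(201 − 95)/(255 − 95) = 10600/160 = 66.25.
p = 66 reproduces all three channels after rounding.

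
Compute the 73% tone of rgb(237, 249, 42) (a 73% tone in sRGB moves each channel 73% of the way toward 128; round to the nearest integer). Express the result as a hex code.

Lerp each channel 73% toward 128:
  R: 237 + 0.73×(128−237) = 237 − 79.57 = 157.43 → 157
  G: 249 − 88.33 = 160.67 → 161
  B: 42 + 0.73×(128−42) = 42 + 62.78 = 104.78 → 105
rgb(157, 161, 105) = #9da169.

#9da169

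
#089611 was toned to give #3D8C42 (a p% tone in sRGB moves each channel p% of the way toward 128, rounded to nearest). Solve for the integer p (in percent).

44%

#089611 is rgb(8, 150, 17); #3D8C42 is rgb(61, 140, 66).
On the R channel (widest range): 61 ≈ 8 + (p/100)(128 − 8), so p ≈ 100×(61 − 8)/(128 − 8) = 5300/120 = 44.17.
p = 44 reproduces all three channels after rounding.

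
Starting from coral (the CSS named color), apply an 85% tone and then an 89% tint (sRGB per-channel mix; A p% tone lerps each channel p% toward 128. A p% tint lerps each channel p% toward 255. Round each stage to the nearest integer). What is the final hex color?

CSS coral is rgb(255, 127, 80).
An 85% tone moves each channel 85% toward 128:
  R: 255 − 107.95 = 147.05 → 147
  G: 127 + 0.85×(128−127) = 127 + 0.85 = 127.85 → 128
  B: 80 + 40.8 = 120.8 → 121
After the tone: rgb(147, 128, 121) = #938079.
An 89% tint moves each channel 89% toward 255:
  R: 147 + 0.89×(255−147) = 147 + 96.12 = 243.12 → 243
  G: 128 + 0.89×(255−128) = 128 + 113.03 = 241.03 → 241
  B: 121 + 0.89×(255−121) = 121 + 119.26 = 240.26 → 240
rgb(243, 241, 240) = #F3F1F0.

#F3F1F0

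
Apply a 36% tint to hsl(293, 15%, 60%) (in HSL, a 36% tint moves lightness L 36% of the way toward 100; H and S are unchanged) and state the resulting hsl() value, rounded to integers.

hsl(293, 15%, 74%)

L moves 36% from 60 toward 100: 60 + 14.4 = 74.4 → 74.
H and S are unchanged.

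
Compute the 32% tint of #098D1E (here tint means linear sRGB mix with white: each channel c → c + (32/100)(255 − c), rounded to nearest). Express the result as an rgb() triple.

rgb(88, 177, 102)

#098D1E is rgb(9, 141, 30).
Per channel, c → c + 0.32(255 − c):
  R: 9 + 0.32×(255−9) = 9 + 78.72 = 87.72 → 88
  G: 141 + 0.32×(255−141) = 141 + 36.48 = 177.48 → 177
  B: 30 + 72 = 102 → 102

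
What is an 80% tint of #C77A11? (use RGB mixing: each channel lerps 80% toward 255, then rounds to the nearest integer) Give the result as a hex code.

#F4E4CF

#C77A11 is rgb(199, 122, 17).
Lerp each channel 80% toward 255:
  R: 199 + 44.8 = 243.8 → 244
  G: 122 + 106.4 = 228.4 → 228
  B: 17 + 190.4 = 207.4 → 207
rgb(244, 228, 207) = #F4E4CF.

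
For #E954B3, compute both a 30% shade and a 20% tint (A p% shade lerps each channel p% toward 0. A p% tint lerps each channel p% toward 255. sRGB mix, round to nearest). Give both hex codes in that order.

#A33B7D, #ED76C2

#E954B3 is rgb(233, 84, 179).
30% shade:
  R: 233 + 0.3×(0−233) = 233 − 69.9 = 163.1 → 163
  G: 84 + 0.3×(0−84) = 84 − 25.2 = 58.8 → 59
  B: 179 + 0.3×(0−179) = 179 − 53.7 = 125.3 → 125
  → #A33B7D
20% tint:
  R: 233 + 0.2×(255−233) = 233 + 4.4 = 237.4 → 237
  G: 84 + 0.2×(255−84) = 84 + 34.2 = 118.2 → 118
  B: 179 + 15.2 = 194.2 → 194
  → #ED76C2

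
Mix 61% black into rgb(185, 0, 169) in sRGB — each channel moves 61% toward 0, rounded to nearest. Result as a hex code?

A 61% shade moves each channel 61% toward 0:
  R: 185 + 0.61×(0−185) = 185 − 112.85 = 72.15 → 72
  G: 0 + 0.61×(0−0) = 0 + 0 = 0 → 0
  B: 169 − 103.09 = 65.91 → 66
rgb(72, 0, 66) = #480042.

#480042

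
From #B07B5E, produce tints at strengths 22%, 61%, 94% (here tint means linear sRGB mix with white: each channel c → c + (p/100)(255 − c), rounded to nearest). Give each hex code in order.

#B07B5E is rgb(176, 123, 94).
22%: (176 + 17.38 = 193.38→193, 123 + 29.04 = 152.04→152, 94 + 35.42 = 129.42→129) → #C19881
61%: (176 + 48.19 = 224.19→224, 123 + 80.52 = 203.52→204, 94 + 98.21 = 192.21→192) → #E0CCC0
94%: (176 + 74.26 = 250.26→250, 123 + 124.08 = 247.08→247, 94 + 151.34 = 245.34→245) → #FAF7F5

#C19881, #E0CCC0, #FAF7F5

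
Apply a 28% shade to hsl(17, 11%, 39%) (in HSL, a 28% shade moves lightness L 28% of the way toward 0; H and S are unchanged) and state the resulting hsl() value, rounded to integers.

hsl(17, 11%, 28%)

L moves 28% from 39 toward 0: 39 − 10.92 = 28.08 → 28.
H and S are unchanged.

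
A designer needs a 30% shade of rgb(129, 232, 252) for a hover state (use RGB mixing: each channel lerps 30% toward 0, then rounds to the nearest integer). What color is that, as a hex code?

#5AA2B0

A 30% shade moves each channel 30% toward 0:
  R: 129 + 0.3×(0−129) = 129 − 38.7 = 90.3 → 90
  G: 232 + 0.3×(0−232) = 232 − 69.6 = 162.4 → 162
  B: 252 + 0.3×(0−252) = 252 − 75.6 = 176.4 → 176
rgb(90, 162, 176) = #5AA2B0.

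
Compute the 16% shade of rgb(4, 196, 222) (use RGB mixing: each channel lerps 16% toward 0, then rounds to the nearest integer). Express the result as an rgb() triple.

rgb(3, 165, 186)

Per channel, c → c + 0.16(0 − c):
  R: 4 + 0.16×(0−4) = 4 − 0.64 = 3.36 → 3
  G: 196 + 0.16×(0−196) = 196 − 31.36 = 164.64 → 165
  B: 222 − 35.52 = 186.48 → 186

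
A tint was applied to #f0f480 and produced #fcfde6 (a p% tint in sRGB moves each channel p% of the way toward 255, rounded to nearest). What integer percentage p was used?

#f0f480 is rgb(240, 244, 128); #fcfde6 is rgb(252, 253, 230).
On the B channel (widest range): 230 ≈ 128 + (p/100)(255 − 128), so p ≈ 100×(230 − 128)/(255 − 128) = 10200/127 = 80.31.
p = 80 reproduces all three channels after rounding.

80%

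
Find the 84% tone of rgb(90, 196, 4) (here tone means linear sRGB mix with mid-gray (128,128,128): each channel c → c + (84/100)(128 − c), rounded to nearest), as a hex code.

Per channel, c → c + 0.84(128 − c):
  R: 90 + 0.84×(128−90) = 90 + 31.92 = 121.92 → 122
  G: 196 − 57.12 = 138.88 → 139
  B: 4 + 0.84×(128−4) = 4 + 104.16 = 108.16 → 108
rgb(122, 139, 108) = #7a8b6c.

#7a8b6c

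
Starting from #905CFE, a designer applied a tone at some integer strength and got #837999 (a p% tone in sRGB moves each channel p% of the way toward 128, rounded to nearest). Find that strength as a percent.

#905CFE is rgb(144, 92, 254); #837999 is rgb(131, 121, 153).
On the B channel (widest range): 153 ≈ 254 + (p/100)(128 − 254), so p ≈ 100×(153 − 254)/(128 − 254) = -10100/-126 = 80.16.
p = 80 reproduces all three channels after rounding.

80%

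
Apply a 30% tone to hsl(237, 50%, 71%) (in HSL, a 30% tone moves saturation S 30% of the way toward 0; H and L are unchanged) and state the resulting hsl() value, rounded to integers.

hsl(237, 35%, 71%)

S moves 30% from 50 toward 0: 50 − 15 = 35 → 35.
H and L are unchanged.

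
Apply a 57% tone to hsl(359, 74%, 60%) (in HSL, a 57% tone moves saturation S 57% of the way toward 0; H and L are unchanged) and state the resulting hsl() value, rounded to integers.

hsl(359, 32%, 60%)

S moves 57% from 74 toward 0: 74 − 42.18 = 31.82 → 32.
H and L are unchanged.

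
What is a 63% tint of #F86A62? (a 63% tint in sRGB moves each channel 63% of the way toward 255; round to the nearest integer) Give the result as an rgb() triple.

#F86A62 is rgb(248, 106, 98).
Lerp each channel 63% toward 255:
  R: 248 + 0.63×(255−248) = 248 + 4.41 = 252.41 → 252
  G: 106 + 0.63×(255−106) = 106 + 93.87 = 199.87 → 200
  B: 98 + 98.91 = 196.91 → 197

rgb(252, 200, 197)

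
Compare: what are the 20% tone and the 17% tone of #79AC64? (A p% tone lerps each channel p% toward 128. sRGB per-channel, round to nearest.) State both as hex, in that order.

#79AC64 is rgb(121, 172, 100).
20% tone:
  R: 121 + 0.2×(128−121) = 121 + 1.4 = 122.4 → 122
  G: 172 + 0.2×(128−172) = 172 − 8.8 = 163.2 → 163
  B: 100 + 5.6 = 105.6 → 106
  → #7AA36A
17% tone:
  R: 121 + 0.17×(128−121) = 121 + 1.19 = 122.19 → 122
  G: 172 − 7.48 = 164.52 → 165
  B: 100 + 4.76 = 104.76 → 105
  → #7AA569

#7AA36A, #7AA569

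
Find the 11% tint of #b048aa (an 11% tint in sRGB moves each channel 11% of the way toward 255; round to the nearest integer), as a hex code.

#b048aa is rgb(176, 72, 170).
An 11% tint moves each channel 11% toward 255:
  R: 176 + 0.11×(255−176) = 176 + 8.69 = 184.69 → 185
  G: 72 + 20.13 = 92.13 → 92
  B: 170 + 9.35 = 179.35 → 179
rgb(185, 92, 179) = #b95cb3.

#b95cb3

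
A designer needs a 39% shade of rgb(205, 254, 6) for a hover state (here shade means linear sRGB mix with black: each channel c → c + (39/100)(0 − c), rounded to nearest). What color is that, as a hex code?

#7D9B04

A 39% shade moves each channel 39% toward 0:
  R: 205 + 0.39×(0−205) = 205 − 79.95 = 125.05 → 125
  G: 254 − 99.06 = 154.94 → 155
  B: 6 + 0.39×(0−6) = 6 − 2.34 = 3.66 → 4
rgb(125, 155, 4) = #7D9B04.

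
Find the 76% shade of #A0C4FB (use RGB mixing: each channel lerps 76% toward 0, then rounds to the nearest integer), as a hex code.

#262F3C

#A0C4FB is rgb(160, 196, 251).
A 76% shade moves each channel 76% toward 0:
  R: 160 + 0.76×(0−160) = 160 − 121.6 = 38.4 → 38
  G: 196 + 0.76×(0−196) = 196 − 148.96 = 47.04 → 47
  B: 251 − 190.76 = 60.24 → 60
rgb(38, 47, 60) = #262F3C.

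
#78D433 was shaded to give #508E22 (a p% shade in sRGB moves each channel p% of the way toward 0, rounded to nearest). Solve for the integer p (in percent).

#78D433 is rgb(120, 212, 51); #508E22 is rgb(80, 142, 34).
On the G channel (widest range): 142 ≈ 212 + (p/100)(0 − 212), so p ≈ 100×(142 − 212)/(0 − 212) = -7000/-212 = 33.02.
p = 33 reproduces all three channels after rounding.

33%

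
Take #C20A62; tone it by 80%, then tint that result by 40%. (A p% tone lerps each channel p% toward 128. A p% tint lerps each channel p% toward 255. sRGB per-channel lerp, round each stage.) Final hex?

#C20A62 is rgb(194, 10, 98).
Lerp each channel 80% toward 128:
  R: 194 + 0.8×(128−194) = 194 − 52.8 = 141.2 → 141
  G: 10 + 94.4 = 104.4 → 104
  B: 98 + 24 = 122 → 122
After the tone: rgb(141, 104, 122) = #8D687A.
A 40% tint moves each channel 40% toward 255:
  R: 141 + 45.6 = 186.6 → 187
  G: 104 + 60.4 = 164.4 → 164
  B: 122 + 0.4×(255−122) = 122 + 53.2 = 175.2 → 175
rgb(187, 164, 175) = #BBA4AF.

#BBA4AF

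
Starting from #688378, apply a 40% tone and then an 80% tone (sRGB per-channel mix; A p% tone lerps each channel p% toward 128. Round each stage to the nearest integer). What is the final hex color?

#7d807f

#688378 is rgb(104, 131, 120).
Lerp each channel 40% toward 128:
  R: 104 + 0.4×(128−104) = 104 + 9.6 = 113.6 → 114
  G: 131 + 0.4×(128−131) = 131 − 1.2 = 129.8 → 130
  B: 120 + 0.4×(128−120) = 120 + 3.2 = 123.2 → 123
After the tone: rgb(114, 130, 123) = #72827b.
Per channel, c → c + 0.8(128 − c):
  R: 114 + 11.2 = 125.2 → 125
  G: 130 − 1.6 = 128.4 → 128
  B: 123 + 4 = 127 → 127
rgb(125, 128, 127) = #7d807f.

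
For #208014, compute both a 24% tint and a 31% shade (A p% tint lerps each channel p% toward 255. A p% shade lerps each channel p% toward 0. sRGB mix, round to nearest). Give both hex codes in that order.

#208014 is rgb(32, 128, 20).
24% tint:
  R: 32 + 53.52 = 85.52 → 86
  G: 128 + 0.24×(255−128) = 128 + 30.48 = 158.48 → 158
  B: 20 + 56.4 = 76.4 → 76
  → #569E4C
31% shade:
  R: 32 + 0.31×(0−32) = 32 − 9.92 = 22.08 → 22
  G: 128 + 0.31×(0−128) = 128 − 39.68 = 88.32 → 88
  B: 20 + 0.31×(0−20) = 20 − 6.2 = 13.8 → 14
  → #16580E

#569E4C, #16580E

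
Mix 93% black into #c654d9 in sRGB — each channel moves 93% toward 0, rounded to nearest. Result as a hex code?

#0e060f

#c654d9 is rgb(198, 84, 217).
Lerp each channel 93% toward 0:
  R: 198 + 0.93×(0−198) = 198 − 184.14 = 13.86 → 14
  G: 84 + 0.93×(0−84) = 84 − 78.12 = 5.88 → 6
  B: 217 + 0.93×(0−217) = 217 − 201.81 = 15.19 → 15
rgb(14, 6, 15) = #0e060f.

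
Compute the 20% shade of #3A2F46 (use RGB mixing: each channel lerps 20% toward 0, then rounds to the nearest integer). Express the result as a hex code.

#3A2F46 is rgb(58, 47, 70).
Per channel, c → c + 0.2(0 − c):
  R: 58 + 0.2×(0−58) = 58 − 11.6 = 46.4 → 46
  G: 47 − 9.4 = 37.6 → 38
  B: 70 − 14 = 56 → 56
rgb(46, 38, 56) = #2E2638.

#2E2638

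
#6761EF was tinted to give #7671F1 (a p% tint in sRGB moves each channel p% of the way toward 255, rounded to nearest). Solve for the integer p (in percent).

#6761EF is rgb(103, 97, 239); #7671F1 is rgb(118, 113, 241).
On the G channel (widest range): 113 ≈ 97 + (p/100)(255 − 97), so p ≈ 100×(113 − 97)/(255 − 97) = 1600/158 = 10.13.
p = 10 reproduces all three channels after rounding.

10%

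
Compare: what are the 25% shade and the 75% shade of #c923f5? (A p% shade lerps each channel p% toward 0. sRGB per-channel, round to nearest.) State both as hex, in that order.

#971ab8, #32093d

#c923f5 is rgb(201, 35, 245).
25% shade:
  R: 201 − 50.25 = 150.75 → 151
  G: 35 + 0.25×(0−35) = 35 − 8.75 = 26.25 → 26
  B: 245 + 0.25×(0−245) = 245 − 61.25 = 183.75 → 184
  → #971ab8
75% shade:
  R: 201 + 0.75×(0−201) = 201 − 150.75 = 50.25 → 50
  G: 35 + 0.75×(0−35) = 35 − 26.25 = 8.75 → 9
  B: 245 − 183.75 = 61.25 → 61
  → #32093d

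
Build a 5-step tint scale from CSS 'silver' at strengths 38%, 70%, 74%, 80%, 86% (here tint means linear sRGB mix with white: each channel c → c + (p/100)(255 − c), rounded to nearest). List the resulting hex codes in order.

#d8d8d8, #ececec, #efefef, #f2f2f2, #f6f6f6

CSS silver is rgb(192, 192, 192).
38%: (192 + 23.94 = 215.94→216, 192 + 23.94 = 215.94→216, 192 + 23.94 = 215.94→216) → #d8d8d8
70%: (192 + 44.1 = 236.1→236, 192 + 44.1 = 236.1→236, 192 + 44.1 = 236.1→236) → #ececec
74%: (192 + 46.62 = 238.62→239, 192 + 46.62 = 238.62→239, 192 + 46.62 = 238.62→239) → #efefef
80%: (192 + 50.4 = 242.4→242, 192 + 50.4 = 242.4→242, 192 + 50.4 = 242.4→242) → #f2f2f2
86%: (192 + 54.18 = 246.18→246, 192 + 54.18 = 246.18→246, 192 + 54.18 = 246.18→246) → #f6f6f6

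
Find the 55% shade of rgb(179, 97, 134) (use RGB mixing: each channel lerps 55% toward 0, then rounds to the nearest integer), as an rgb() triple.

Lerp each channel 55% toward 0:
  R: 179 − 98.45 = 80.55 → 81
  G: 97 + 0.55×(0−97) = 97 − 53.35 = 43.65 → 44
  B: 134 − 73.7 = 60.3 → 60

rgb(81, 44, 60)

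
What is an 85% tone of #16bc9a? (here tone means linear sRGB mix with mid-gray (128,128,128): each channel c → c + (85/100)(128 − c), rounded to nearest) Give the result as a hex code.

#708984

#16bc9a is rgb(22, 188, 154).
Per channel, c → c + 0.85(128 − c):
  R: 22 + 90.1 = 112.1 → 112
  G: 188 + 0.85×(128−188) = 188 − 51 = 137 → 137
  B: 154 + 0.85×(128−154) = 154 − 22.1 = 131.9 → 132
rgb(112, 137, 132) = #708984.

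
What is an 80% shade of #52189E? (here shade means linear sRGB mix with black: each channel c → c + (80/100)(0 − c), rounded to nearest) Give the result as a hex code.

#100520

#52189E is rgb(82, 24, 158).
Lerp each channel 80% toward 0:
  R: 82 + 0.8×(0−82) = 82 − 65.6 = 16.4 → 16
  G: 24 + 0.8×(0−24) = 24 − 19.2 = 4.8 → 5
  B: 158 + 0.8×(0−158) = 158 − 126.4 = 31.6 → 32
rgb(16, 5, 32) = #100520.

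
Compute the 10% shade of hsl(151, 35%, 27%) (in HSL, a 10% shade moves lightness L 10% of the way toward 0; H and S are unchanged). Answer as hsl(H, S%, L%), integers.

hsl(151, 35%, 24%)

L moves 10% from 27 toward 0: 27 − 2.7 = 24.3 → 24.
H and S are unchanged.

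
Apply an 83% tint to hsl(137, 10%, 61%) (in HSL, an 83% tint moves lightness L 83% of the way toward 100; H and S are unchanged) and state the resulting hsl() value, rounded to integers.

L moves 83% from 61 toward 100: 61 + 32.37 = 93.37 → 93.
H and S are unchanged.

hsl(137, 10%, 93%)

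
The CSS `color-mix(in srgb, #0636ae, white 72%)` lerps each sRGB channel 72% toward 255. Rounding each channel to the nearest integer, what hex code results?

#0636ae is rgb(6, 54, 174).
Lerp each channel 72% toward 255:
  R: 6 + 0.72×(255−6) = 6 + 179.28 = 185.28 → 185
  G: 54 + 144.72 = 198.72 → 199
  B: 174 + 0.72×(255−174) = 174 + 58.32 = 232.32 → 232
rgb(185, 199, 232) = #b9c7e8.

#b9c7e8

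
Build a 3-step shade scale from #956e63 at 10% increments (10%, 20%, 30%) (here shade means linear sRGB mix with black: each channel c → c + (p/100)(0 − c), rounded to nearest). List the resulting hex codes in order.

#956e63 is rgb(149, 110, 99).
10%: (149 − 14.9 = 134.1→134, 110 − 11 = 99→99, 99 − 9.9 = 89.1→89) → #866359
20%: (149 − 29.8 = 119.2→119, 110 − 22 = 88→88, 99 − 19.8 = 79.2→79) → #77584f
30%: (149 − 44.7 = 104.3→104, 110 − 33 = 77→77, 99 − 29.7 = 69.3→69) → #684d45

#866359, #77584f, #684d45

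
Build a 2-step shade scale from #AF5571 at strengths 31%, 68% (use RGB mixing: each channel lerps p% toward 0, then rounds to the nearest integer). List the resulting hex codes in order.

#793B4E, #381B24

#AF5571 is rgb(175, 85, 113).
31%: (175 − 54.25 = 120.75→121, 85 − 26.35 = 58.65→59, 113 − 35.03 = 77.97→78) → #793B4E
68%: (175 − 119 = 56→56, 85 − 57.8 = 27.2→27, 113 − 76.84 = 36.16→36) → #381B24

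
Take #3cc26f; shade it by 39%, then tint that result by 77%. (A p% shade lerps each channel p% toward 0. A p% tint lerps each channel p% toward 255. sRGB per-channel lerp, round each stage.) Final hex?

#cddfd4

#3cc26f is rgb(60, 194, 111).
A 39% shade moves each channel 39% toward 0:
  R: 60 − 23.4 = 36.6 → 37
  G: 194 + 0.39×(0−194) = 194 − 75.66 = 118.34 → 118
  B: 111 + 0.39×(0−111) = 111 − 43.29 = 67.71 → 68
After the shade: rgb(37, 118, 68) = #257644.
A 77% tint moves each channel 77% toward 255:
  R: 37 + 0.77×(255−37) = 37 + 167.86 = 204.86 → 205
  G: 118 + 0.77×(255−118) = 118 + 105.49 = 223.49 → 223
  B: 68 + 0.77×(255−68) = 68 + 143.99 = 211.99 → 212
rgb(205, 223, 212) = #cddfd4.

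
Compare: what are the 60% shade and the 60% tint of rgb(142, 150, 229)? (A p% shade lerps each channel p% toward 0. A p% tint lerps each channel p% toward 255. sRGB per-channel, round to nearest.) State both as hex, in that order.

60% shade:
  R: 142 − 85.2 = 56.8 → 57
  G: 150 − 90 = 60 → 60
  B: 229 + 0.6×(0−229) = 229 − 137.4 = 91.6 → 92
  → #393C5C
60% tint:
  R: 142 + 0.6×(255−142) = 142 + 67.8 = 209.8 → 210
  G: 150 + 0.6×(255−150) = 150 + 63 = 213 → 213
  B: 229 + 0.6×(255−229) = 229 + 15.6 = 244.6 → 245
  → #D2D5F5

#393C5C, #D2D5F5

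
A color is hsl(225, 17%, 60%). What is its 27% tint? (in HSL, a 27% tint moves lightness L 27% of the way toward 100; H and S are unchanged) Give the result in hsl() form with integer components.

L moves 27% from 60 toward 100: 60 + 10.8 = 70.8 → 71.
H and S are unchanged.

hsl(225, 17%, 71%)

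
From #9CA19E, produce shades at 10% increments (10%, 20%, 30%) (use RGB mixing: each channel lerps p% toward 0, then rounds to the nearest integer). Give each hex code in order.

#8C918E, #7D817E, #6D716F

#9CA19E is rgb(156, 161, 158).
10%: (156 − 15.6 = 140.4→140, 161 − 16.1 = 144.9→145, 158 − 15.8 = 142.2→142) → #8C918E
20%: (156 − 31.2 = 124.8→125, 161 − 32.2 = 128.8→129, 158 − 31.6 = 126.4→126) → #7D817E
30%: (156 − 46.8 = 109.2→109, 161 − 48.3 = 112.7→113, 158 − 47.4 = 110.6→111) → #6D716F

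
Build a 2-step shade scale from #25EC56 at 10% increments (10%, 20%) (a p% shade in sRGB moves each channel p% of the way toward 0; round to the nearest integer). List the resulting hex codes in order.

#25EC56 is rgb(37, 236, 86).
10%: (37 − 3.7 = 33.3→33, 236 − 23.6 = 212.4→212, 86 − 8.6 = 77.4→77) → #21D44D
20%: (37 − 7.4 = 29.6→30, 236 − 47.2 = 188.8→189, 86 − 17.2 = 68.8→69) → #1EBD45

#21D44D, #1EBD45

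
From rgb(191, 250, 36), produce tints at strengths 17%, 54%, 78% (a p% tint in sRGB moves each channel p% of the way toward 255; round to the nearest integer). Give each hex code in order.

#CAFB49, #E2FD9A, #F1FECF

17%: (191 + 10.88 = 201.88→202, 250 + 0.85 = 250.85→251, 36 + 37.23 = 73.23→73) → #CAFB49
54%: (191 + 34.56 = 225.56→226, 250 + 2.7 = 252.7→253, 36 + 118.26 = 154.26→154) → #E2FD9A
78%: (191 + 49.92 = 240.92→241, 250 + 3.9 = 253.9→254, 36 + 170.82 = 206.82→207) → #F1FECF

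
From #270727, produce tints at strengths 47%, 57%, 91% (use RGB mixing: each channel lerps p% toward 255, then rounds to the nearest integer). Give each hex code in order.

#270727 is rgb(39, 7, 39).
47%: (39 + 101.52 = 140.52→141, 7 + 116.56 = 123.56→124, 39 + 101.52 = 140.52→141) → #8d7c8d
57%: (39 + 123.12 = 162.12→162, 7 + 141.36 = 148.36→148, 39 + 123.12 = 162.12→162) → #a294a2
91%: (39 + 196.56 = 235.56→236, 7 + 225.68 = 232.68→233, 39 + 196.56 = 235.56→236) → #ece9ec

#8d7c8d, #a294a2, #ece9ec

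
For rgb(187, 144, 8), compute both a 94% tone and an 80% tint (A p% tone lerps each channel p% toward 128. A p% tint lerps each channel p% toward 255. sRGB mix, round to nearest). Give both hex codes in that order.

94% tone:
  R: 187 − 55.46 = 131.54 → 132
  G: 144 + 0.94×(128−144) = 144 − 15.04 = 128.96 → 129
  B: 8 + 112.8 = 120.8 → 121
  → #848179
80% tint:
  R: 187 + 0.8×(255−187) = 187 + 54.4 = 241.4 → 241
  G: 144 + 0.8×(255−144) = 144 + 88.8 = 232.8 → 233
  B: 8 + 0.8×(255−8) = 8 + 197.6 = 205.6 → 206
  → #f1e9ce

#848179, #f1e9ce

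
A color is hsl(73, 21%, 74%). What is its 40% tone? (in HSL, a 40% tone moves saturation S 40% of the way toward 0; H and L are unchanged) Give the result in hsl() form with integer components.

S moves 40% from 21 toward 0: 21 − 8.4 = 12.6 → 13.
H and L are unchanged.

hsl(73, 13%, 74%)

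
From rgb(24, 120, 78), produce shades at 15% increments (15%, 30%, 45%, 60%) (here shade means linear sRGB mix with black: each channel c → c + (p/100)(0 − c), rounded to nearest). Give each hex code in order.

#146642, #115437, #0D422B, #0A301F

15%: (24 − 3.6 = 20.4→20, 120 − 18 = 102→102, 78 − 11.7 = 66.3→66) → #146642
30%: (24 − 7.2 = 16.8→17, 120 − 36 = 84→84, 78 − 23.4 = 54.6→55) → #115437
45%: (24 − 10.8 = 13.2→13, 120 − 54 = 66→66, 78 − 35.1 = 42.9→43) → #0D422B
60%: (24 − 14.4 = 9.6→10, 120 − 72 = 48→48, 78 − 46.8 = 31.2→31) → #0A301F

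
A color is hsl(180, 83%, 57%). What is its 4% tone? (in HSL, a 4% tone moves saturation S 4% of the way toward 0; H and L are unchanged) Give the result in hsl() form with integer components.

hsl(180, 80%, 57%)

S moves 4% from 83 toward 0: 83 − 3.32 = 79.68 → 80.
H and L are unchanged.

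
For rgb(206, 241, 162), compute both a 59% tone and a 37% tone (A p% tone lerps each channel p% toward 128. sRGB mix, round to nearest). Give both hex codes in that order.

59% tone:
  R: 206 − 46.02 = 159.98 → 160
  G: 241 + 0.59×(128−241) = 241 − 66.67 = 174.33 → 174
  B: 162 − 20.06 = 141.94 → 142
  → #A0AE8E
37% tone:
  R: 206 − 28.86 = 177.14 → 177
  G: 241 + 0.37×(128−241) = 241 − 41.81 = 199.19 → 199
  B: 162 + 0.37×(128−162) = 162 − 12.58 = 149.42 → 149
  → #B1C795

#A0AE8E, #B1C795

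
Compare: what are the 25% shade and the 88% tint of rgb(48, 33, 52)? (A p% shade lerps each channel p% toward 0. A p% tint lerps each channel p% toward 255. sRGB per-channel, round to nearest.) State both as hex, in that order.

25% shade:
  R: 48 + 0.25×(0−48) = 48 − 12 = 36 → 36
  G: 33 − 8.25 = 24.75 → 25
  B: 52 + 0.25×(0−52) = 52 − 13 = 39 → 39
  → #241927
88% tint:
  R: 48 + 0.88×(255−48) = 48 + 182.16 = 230.16 → 230
  G: 33 + 0.88×(255−33) = 33 + 195.36 = 228.36 → 228
  B: 52 + 0.88×(255−52) = 52 + 178.64 = 230.64 → 231
  → #E6E4E7

#241927, #E6E4E7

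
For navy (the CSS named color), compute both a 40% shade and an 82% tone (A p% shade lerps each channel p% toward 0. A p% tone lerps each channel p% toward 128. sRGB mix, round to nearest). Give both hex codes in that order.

#00004D, #696980

CSS navy is rgb(0, 0, 128).
40% shade:
  R: 0 + 0.4×(0−0) = 0 + 0 = 0 → 0
  G: 0 + 0 = 0 → 0
  B: 128 − 51.2 = 76.8 → 77
  → #00004D
82% tone:
  R: 0 + 0.82×(128−0) = 0 + 104.96 = 104.96 → 105
  G: 0 + 0.82×(128−0) = 0 + 104.96 = 104.96 → 105
  B: 128 + 0 = 128 → 128
  → #696980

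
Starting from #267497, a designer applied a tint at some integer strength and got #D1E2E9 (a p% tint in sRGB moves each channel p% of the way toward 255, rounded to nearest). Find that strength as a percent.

79%

#267497 is rgb(38, 116, 151); #D1E2E9 is rgb(209, 226, 233).
On the R channel (widest range): 209 ≈ 38 + (p/100)(255 − 38), so p ≈ 100×(209 − 38)/(255 − 38) = 17100/217 = 78.80.
p = 79 reproduces all three channels after rounding.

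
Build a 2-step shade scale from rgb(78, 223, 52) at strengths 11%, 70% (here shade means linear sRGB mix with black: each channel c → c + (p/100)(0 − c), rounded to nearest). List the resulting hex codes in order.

11%: (78 − 8.58 = 69.42→69, 223 − 24.53 = 198.47→198, 52 − 5.72 = 46.28→46) → #45c62e
70%: (78 − 54.6 = 23.4→23, 223 − 156.1 = 66.9→67, 52 − 36.4 = 15.6→16) → #174310

#45c62e, #174310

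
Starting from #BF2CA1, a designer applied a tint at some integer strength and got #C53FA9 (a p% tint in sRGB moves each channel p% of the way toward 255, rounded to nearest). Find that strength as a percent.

#BF2CA1 is rgb(191, 44, 161); #C53FA9 is rgb(197, 63, 169).
On the G channel (widest range): 63 ≈ 44 + (p/100)(255 − 44), so p ≈ 100×(63 − 44)/(255 − 44) = 1900/211 = 9.00.
p = 9 reproduces all three channels after rounding.

9%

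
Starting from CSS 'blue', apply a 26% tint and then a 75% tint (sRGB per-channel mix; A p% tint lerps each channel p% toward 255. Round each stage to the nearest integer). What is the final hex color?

#D0D0FF

CSS blue is rgb(0, 0, 255).
Per channel, c → c + 0.26(255 − c):
  R: 0 + 0.26×(255−0) = 0 + 66.3 = 66.3 → 66
  G: 0 + 0.26×(255−0) = 0 + 66.3 = 66.3 → 66
  B: 255 + 0 = 255 → 255
After the tint: rgb(66, 66, 255) = #4242FF.
Lerp each channel 75% toward 255:
  R: 66 + 0.75×(255−66) = 66 + 141.75 = 207.75 → 208
  G: 66 + 0.75×(255−66) = 66 + 141.75 = 207.75 → 208
  B: 255 + 0.75×(255−255) = 255 + 0 = 255 → 255
rgb(208, 208, 255) = #D0D0FF.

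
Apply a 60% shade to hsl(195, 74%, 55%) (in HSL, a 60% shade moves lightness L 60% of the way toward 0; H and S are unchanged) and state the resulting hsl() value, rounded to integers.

hsl(195, 74%, 22%)

L moves 60% from 55 toward 0: 55 − 33 = 22 → 22.
H and S are unchanged.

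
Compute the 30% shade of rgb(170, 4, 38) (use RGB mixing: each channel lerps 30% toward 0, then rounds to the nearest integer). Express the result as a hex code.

Per channel, c → c + 0.3(0 − c):
  R: 170 + 0.3×(0−170) = 170 − 51 = 119 → 119
  G: 4 + 0.3×(0−4) = 4 − 1.2 = 2.8 → 3
  B: 38 − 11.4 = 26.6 → 27
rgb(119, 3, 27) = #77031B.

#77031B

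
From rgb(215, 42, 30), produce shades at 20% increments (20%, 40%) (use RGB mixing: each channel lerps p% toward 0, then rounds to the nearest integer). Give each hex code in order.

20%: (215 − 43 = 172→172, 42 − 8.4 = 33.6→34, 30 − 6 = 24→24) → #ac2218
40%: (215 − 86 = 129→129, 42 − 16.8 = 25.2→25, 30 − 12 = 18→18) → #811912

#ac2218, #811912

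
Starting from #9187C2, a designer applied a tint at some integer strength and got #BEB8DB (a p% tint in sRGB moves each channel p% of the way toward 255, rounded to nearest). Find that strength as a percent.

41%

#9187C2 is rgb(145, 135, 194); #BEB8DB is rgb(190, 184, 219).
On the G channel (widest range): 184 ≈ 135 + (p/100)(255 − 135), so p ≈ 100×(184 − 135)/(255 − 135) = 4900/120 = 40.83.
p = 41 reproduces all three channels after rounding.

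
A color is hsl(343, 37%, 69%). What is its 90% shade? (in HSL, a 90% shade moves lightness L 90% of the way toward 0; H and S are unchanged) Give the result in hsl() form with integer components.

L moves 90% from 69 toward 0: 69 − 62.1 = 6.9 → 7.
H and S are unchanged.

hsl(343, 37%, 7%)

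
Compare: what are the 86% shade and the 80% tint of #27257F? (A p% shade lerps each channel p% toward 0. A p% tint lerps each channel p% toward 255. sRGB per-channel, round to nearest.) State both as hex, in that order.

#27257F is rgb(39, 37, 127).
86% shade:
  R: 39 − 33.54 = 5.46 → 5
  G: 37 − 31.82 = 5.18 → 5
  B: 127 + 0.86×(0−127) = 127 − 109.22 = 17.78 → 18
  → #050512
80% tint:
  R: 39 + 172.8 = 211.8 → 212
  G: 37 + 0.8×(255−37) = 37 + 174.4 = 211.4 → 211
  B: 127 + 0.8×(255−127) = 127 + 102.4 = 229.4 → 229
  → #D4D3E5

#050512, #D4D3E5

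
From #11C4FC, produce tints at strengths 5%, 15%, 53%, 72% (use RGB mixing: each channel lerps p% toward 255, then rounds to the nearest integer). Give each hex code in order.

#1DC7FC, #35CDFC, #8FE3FE, #BCEEFE

#11C4FC is rgb(17, 196, 252).
5%: (17 + 11.9 = 28.9→29, 196 + 2.95 = 198.95→199, 252→252) → #1DC7FC
15%: (17 + 35.7 = 52.7→53, 196 + 8.85 = 204.85→205, 252→252) → #35CDFC
53%: (17 + 126.14 = 143.14→143, 196 + 31.27 = 227.27→227, 252 + 1.59 = 253.59→254) → #8FE3FE
72%: (17 + 171.36 = 188.36→188, 196 + 42.48 = 238.48→238, 252 + 2.16 = 254.16→254) → #BCEEFE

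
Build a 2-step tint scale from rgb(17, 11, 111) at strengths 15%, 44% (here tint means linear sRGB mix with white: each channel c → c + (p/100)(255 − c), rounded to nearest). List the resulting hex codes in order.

#353085, #7A76AE

15%: (17 + 35.7 = 52.7→53, 11 + 36.6 = 47.6→48, 111 + 21.6 = 132.6→133) → #353085
44%: (17 + 104.72 = 121.72→122, 11 + 107.36 = 118.36→118, 111 + 63.36 = 174.36→174) → #7A76AE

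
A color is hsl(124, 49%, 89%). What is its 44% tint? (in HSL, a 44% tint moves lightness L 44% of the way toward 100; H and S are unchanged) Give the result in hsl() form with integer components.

L moves 44% from 89 toward 100: 89 + 4.84 = 93.84 → 94.
H and S are unchanged.

hsl(124, 49%, 94%)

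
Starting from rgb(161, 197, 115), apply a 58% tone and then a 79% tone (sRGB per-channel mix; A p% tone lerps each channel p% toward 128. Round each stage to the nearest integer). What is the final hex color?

Lerp each channel 58% toward 128:
  R: 161 − 19.14 = 141.86 → 142
  G: 197 + 0.58×(128−197) = 197 − 40.02 = 156.98 → 157
  B: 115 + 7.54 = 122.54 → 123
After the tone: rgb(142, 157, 123) = #8e9d7b.
A 79% tone moves each channel 79% toward 128:
  R: 142 + 0.79×(128−142) = 142 − 11.06 = 130.94 → 131
  G: 157 + 0.79×(128−157) = 157 − 22.91 = 134.09 → 134
  B: 123 + 0.79×(128−123) = 123 + 3.95 = 126.95 → 127
rgb(131, 134, 127) = #83867f.

#83867f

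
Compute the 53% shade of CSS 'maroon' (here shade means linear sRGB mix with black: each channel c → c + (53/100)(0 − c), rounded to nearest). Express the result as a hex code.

CSS maroon is rgb(128, 0, 0).
Lerp each channel 53% toward 0:
  R: 128 − 67.84 = 60.16 → 60
  G: 0 + 0.53×(0−0) = 0 + 0 = 0 → 0
  B: 0 + 0 = 0 → 0
rgb(60, 0, 0) = #3C0000.

#3C0000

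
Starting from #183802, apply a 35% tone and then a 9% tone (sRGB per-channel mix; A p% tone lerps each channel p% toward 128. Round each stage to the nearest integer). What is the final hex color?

#425535

#183802 is rgb(24, 56, 2).
A 35% tone moves each channel 35% toward 128:
  R: 24 + 0.35×(128−24) = 24 + 36.4 = 60.4 → 60
  G: 56 + 0.35×(128−56) = 56 + 25.2 = 81.2 → 81
  B: 2 + 0.35×(128−2) = 2 + 44.1 = 46.1 → 46
After the tone: rgb(60, 81, 46) = #3c512e.
A 9% tone moves each channel 9% toward 128:
  R: 60 + 0.09×(128−60) = 60 + 6.12 = 66.12 → 66
  G: 81 + 0.09×(128−81) = 81 + 4.23 = 85.23 → 85
  B: 46 + 0.09×(128−46) = 46 + 7.38 = 53.38 → 53
rgb(66, 85, 53) = #425535.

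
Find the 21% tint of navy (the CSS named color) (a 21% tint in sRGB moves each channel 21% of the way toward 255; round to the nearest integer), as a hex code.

CSS navy is rgb(0, 0, 128).
A 21% tint moves each channel 21% toward 255:
  R: 0 + 0.21×(255−0) = 0 + 53.55 = 53.55 → 54
  G: 0 + 53.55 = 53.55 → 54
  B: 128 + 26.67 = 154.67 → 155
rgb(54, 54, 155) = #36369B.

#36369B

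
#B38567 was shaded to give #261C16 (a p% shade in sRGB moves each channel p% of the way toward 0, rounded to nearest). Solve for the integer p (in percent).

#B38567 is rgb(179, 133, 103); #261C16 is rgb(38, 28, 22).
On the R channel (widest range): 38 ≈ 179 + (p/100)(0 − 179), so p ≈ 100×(38 − 179)/(0 − 179) = -14100/-179 = 78.77.
p = 79 reproduces all three channels after rounding.

79%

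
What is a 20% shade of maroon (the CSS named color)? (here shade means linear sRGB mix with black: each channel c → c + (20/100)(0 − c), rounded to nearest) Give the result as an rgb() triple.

CSS maroon is rgb(128, 0, 0).
Lerp each channel 20% toward 0:
  R: 128 + 0.2×(0−128) = 128 − 25.6 = 102.4 → 102
  G: 0 + 0.2×(0−0) = 0 + 0 = 0 → 0
  B: 0 + 0.2×(0−0) = 0 + 0 = 0 → 0

rgb(102, 0, 0)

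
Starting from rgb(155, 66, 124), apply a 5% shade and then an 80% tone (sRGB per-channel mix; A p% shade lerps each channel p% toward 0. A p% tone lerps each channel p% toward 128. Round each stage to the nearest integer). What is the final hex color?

#84737e

Lerp each channel 5% toward 0:
  R: 155 + 0.05×(0−155) = 155 − 7.75 = 147.25 → 147
  G: 66 − 3.3 = 62.7 → 63
  B: 124 − 6.2 = 117.8 → 118
After the shade: rgb(147, 63, 118) = #933f76.
An 80% tone moves each channel 80% toward 128:
  R: 147 − 15.2 = 131.8 → 132
  G: 63 + 0.8×(128−63) = 63 + 52 = 115 → 115
  B: 118 + 8 = 126 → 126
rgb(132, 115, 126) = #84737e.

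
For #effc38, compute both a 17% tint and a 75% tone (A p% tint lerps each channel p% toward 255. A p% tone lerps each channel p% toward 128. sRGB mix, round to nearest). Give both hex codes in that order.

#f2fd5a, #9c9f6e

#effc38 is rgb(239, 252, 56).
17% tint:
  R: 239 + 2.72 = 241.72 → 242
  G: 252 + 0.17×(255−252) = 252 + 0.51 = 252.51 → 253
  B: 56 + 33.83 = 89.83 → 90
  → #f2fd5a
75% tone:
  R: 239 + 0.75×(128−239) = 239 − 83.25 = 155.75 → 156
  G: 252 + 0.75×(128−252) = 252 − 93 = 159 → 159
  B: 56 + 0.75×(128−56) = 56 + 54 = 110 → 110
  → #9c9f6e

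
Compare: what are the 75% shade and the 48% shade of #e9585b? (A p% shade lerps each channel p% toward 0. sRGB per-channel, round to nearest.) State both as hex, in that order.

#3a1617, #792e2f

#e9585b is rgb(233, 88, 91).
75% shade:
  R: 233 − 174.75 = 58.25 → 58
  G: 88 + 0.75×(0−88) = 88 − 66 = 22 → 22
  B: 91 − 68.25 = 22.75 → 23
  → #3a1617
48% shade:
  R: 233 + 0.48×(0−233) = 233 − 111.84 = 121.16 → 121
  G: 88 + 0.48×(0−88) = 88 − 42.24 = 45.76 → 46
  B: 91 + 0.48×(0−91) = 91 − 43.68 = 47.32 → 47
  → #792e2f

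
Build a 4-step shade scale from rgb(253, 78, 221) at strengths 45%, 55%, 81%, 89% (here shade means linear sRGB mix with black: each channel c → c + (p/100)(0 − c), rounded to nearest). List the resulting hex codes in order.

#8b2b7a, #722363, #300f2a, #1c0918

45%: (253 − 113.85 = 139.15→139, 78 − 35.1 = 42.9→43, 221 − 99.45 = 121.55→122) → #8b2b7a
55%: (253 − 139.15 = 113.85→114, 78 − 42.9 = 35.1→35, 221 − 121.55 = 99.45→99) → #722363
81%: (253 − 204.93 = 48.07→48, 78 − 63.18 = 14.82→15, 221 − 179.01 = 41.99→42) → #300f2a
89%: (253 − 225.17 = 27.83→28, 78 − 69.42 = 8.58→9, 221 − 196.69 = 24.31→24) → #1c0918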